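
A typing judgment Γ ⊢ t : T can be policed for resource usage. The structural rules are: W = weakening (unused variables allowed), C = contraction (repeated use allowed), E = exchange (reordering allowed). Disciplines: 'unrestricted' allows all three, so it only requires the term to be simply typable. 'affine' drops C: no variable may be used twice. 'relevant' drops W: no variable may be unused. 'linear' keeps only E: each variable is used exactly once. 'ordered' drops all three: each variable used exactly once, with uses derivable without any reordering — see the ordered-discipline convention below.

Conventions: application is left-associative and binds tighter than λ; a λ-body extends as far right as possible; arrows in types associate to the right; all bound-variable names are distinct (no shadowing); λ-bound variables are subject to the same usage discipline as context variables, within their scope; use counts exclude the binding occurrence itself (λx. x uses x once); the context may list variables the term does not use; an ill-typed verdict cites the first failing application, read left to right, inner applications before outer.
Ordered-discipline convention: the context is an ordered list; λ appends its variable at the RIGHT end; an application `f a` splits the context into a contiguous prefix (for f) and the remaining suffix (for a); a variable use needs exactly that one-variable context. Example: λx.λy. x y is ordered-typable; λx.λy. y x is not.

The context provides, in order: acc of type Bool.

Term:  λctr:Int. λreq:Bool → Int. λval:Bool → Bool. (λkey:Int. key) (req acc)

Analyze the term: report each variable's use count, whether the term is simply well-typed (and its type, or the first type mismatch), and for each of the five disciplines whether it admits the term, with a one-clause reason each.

use counts: acc ×1; ctr (bound) ×0; req (bound) ×1; val (bound) ×0; key (bound) ×1
order of uses: key, req, acc
typing: well-typed at Int → (Bool → Int) → (Bool → Bool) → Int
ordered: ✗ — ctr, val never used (weakening)
linear: ✗ — ctr, val never used (weakening)
affine: ✓ — no duplicate uses among acc, ctr, req, val, key
relevant: ✗ — ctr, val never used (weakening)
unrestricted: ✓ — simply typable at Int → (Bool → Int) → (Bool → Bool) → Int; W, C, E all held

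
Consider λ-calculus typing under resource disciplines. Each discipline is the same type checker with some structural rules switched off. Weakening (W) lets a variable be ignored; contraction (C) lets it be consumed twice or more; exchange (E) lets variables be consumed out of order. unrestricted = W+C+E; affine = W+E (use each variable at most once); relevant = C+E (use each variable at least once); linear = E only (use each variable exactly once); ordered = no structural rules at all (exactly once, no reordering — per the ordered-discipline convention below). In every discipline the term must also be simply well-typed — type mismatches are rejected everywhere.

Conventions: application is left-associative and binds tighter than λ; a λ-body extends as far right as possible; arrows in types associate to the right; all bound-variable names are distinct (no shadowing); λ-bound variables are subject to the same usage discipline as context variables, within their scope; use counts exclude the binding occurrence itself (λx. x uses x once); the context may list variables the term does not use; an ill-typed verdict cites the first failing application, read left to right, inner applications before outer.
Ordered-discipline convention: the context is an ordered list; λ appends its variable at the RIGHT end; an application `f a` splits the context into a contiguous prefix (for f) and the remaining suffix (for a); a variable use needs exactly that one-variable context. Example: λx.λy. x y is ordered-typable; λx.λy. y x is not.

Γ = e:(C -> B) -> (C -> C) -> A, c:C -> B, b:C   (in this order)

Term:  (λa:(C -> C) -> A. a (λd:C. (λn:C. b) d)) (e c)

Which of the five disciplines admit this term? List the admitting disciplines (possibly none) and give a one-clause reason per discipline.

admitted in: affine, unrestricted
variable uses: e: 1; c: 1; b: 1; a (bound): 1; d (bound): 1; n (bound): 0
use order (left to right): a, b, d, e, c
typing: the term checks, with type A
ordered ✗ (needs weakening: n unused)
linear ✗ (needs weakening: n unused)
affine ✓ (at most one use each (e, c, b, a, d, n))
relevant ✗ (needs weakening: n unused)
unrestricted ✓ (type-checks (A) and nothing is barred)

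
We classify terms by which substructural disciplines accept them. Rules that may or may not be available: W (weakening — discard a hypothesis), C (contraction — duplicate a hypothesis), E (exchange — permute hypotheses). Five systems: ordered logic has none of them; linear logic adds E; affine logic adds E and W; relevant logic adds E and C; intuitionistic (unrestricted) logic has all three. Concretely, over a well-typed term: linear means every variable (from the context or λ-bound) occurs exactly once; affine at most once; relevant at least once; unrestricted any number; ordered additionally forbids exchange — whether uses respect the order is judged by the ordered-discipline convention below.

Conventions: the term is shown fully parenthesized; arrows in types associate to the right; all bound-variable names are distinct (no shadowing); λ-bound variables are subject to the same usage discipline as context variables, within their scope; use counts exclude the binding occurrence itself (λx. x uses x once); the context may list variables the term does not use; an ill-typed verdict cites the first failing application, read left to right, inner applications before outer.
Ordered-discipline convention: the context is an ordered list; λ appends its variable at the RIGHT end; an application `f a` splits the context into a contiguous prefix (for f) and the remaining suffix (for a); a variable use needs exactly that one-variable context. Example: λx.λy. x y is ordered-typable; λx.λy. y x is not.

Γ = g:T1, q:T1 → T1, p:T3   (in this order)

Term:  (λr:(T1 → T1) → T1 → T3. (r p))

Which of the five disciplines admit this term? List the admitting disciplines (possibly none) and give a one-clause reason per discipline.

admitting disciplines: none
counts: g=0; q=0; p=1; r [bound]=1
uses in reading order: r, p
typing: ill-typed: an argument T3 mismatches the expected T1 → T1
ordered ✗ (not simply typable)
linear ✗ (fails simple typing)
affine ✗ (a type mismatch blocks all five)
relevant ✗ (the type mismatch rejects it)
unrestricted ✗ (not simply typable)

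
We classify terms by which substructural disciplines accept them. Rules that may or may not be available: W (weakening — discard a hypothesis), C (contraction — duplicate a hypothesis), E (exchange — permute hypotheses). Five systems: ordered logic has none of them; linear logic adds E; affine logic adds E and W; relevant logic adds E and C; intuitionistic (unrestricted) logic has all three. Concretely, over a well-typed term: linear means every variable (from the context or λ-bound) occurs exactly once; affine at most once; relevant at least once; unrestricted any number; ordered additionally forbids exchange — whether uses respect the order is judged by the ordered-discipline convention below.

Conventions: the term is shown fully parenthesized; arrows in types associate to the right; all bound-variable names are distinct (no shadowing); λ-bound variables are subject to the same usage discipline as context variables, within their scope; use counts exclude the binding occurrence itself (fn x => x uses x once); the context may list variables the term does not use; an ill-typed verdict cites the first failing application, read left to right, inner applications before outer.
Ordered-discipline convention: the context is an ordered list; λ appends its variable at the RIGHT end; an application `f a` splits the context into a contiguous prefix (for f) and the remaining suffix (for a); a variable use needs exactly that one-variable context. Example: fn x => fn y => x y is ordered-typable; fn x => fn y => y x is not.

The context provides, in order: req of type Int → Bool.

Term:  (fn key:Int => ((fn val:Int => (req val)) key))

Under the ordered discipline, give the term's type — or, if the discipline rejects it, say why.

term : Int → Bool
usage: req: 1×, key (bound): 1×, val (bound): 1×
left-to-right use order: req, val, key
typing: well-typed at Int → Bool
summary: ordered ✓ · linear ✓ · affine ✓ · relevant ✓ · unrestricted ✓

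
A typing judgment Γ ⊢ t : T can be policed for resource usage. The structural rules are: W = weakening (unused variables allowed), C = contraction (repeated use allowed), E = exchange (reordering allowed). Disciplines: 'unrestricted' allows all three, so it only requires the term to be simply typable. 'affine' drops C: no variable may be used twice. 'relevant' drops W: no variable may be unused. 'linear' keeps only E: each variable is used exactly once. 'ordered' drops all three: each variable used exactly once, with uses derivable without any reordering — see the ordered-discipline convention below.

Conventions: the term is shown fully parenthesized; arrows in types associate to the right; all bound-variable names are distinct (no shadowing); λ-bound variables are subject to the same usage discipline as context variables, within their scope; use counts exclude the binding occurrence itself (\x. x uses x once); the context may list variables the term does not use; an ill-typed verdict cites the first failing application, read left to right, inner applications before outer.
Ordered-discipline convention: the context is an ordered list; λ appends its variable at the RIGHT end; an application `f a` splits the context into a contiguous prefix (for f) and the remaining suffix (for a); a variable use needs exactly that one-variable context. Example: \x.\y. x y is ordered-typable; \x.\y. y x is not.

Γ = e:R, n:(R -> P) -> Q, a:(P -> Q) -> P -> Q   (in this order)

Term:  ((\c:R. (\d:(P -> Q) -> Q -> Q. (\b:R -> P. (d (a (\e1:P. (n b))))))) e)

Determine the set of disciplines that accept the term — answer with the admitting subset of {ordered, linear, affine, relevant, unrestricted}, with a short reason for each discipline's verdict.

accepted by: affine, unrestricted
counts: e: 1, n: 1, a: 1, c [bound]: 0, d [bound]: 1, b [bound]: 1, e1 [bound]: 0
use order (left to right): d, a, n, b, e
typing: the term checks, with type ((P -> Q) -> Q -> Q) -> (R -> P) -> Q -> Q
ordered: ✗, unused: c, e1 — weakening required
linear: ✗, unused: c, e1 — weakening required
affine: ✓, at most one use each (e, n, a, c, d, b, e1)
relevant: ✗, unused: c, e1 — weakening required
unrestricted: ✓, well-typed at ((P -> Q) -> Q -> Q) -> (R -> P) -> Q -> Q; no restrictions here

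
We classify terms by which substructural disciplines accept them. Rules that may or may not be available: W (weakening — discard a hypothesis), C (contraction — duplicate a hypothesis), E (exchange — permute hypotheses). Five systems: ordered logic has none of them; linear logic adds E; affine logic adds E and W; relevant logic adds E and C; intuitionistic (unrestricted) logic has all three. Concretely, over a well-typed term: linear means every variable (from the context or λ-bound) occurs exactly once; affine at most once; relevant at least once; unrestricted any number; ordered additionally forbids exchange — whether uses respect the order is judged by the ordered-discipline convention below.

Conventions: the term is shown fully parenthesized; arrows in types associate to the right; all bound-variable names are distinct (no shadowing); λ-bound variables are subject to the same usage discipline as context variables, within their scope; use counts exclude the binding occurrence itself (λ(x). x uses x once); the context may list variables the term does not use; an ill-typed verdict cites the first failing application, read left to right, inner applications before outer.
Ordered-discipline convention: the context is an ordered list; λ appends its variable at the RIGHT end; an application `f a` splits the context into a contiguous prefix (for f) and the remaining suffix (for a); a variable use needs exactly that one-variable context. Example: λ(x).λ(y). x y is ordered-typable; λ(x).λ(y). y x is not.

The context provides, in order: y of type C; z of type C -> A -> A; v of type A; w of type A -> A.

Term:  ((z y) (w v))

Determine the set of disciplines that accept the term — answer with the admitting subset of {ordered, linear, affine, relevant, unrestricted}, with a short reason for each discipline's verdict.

admitting disciplines: linear, affine, relevant, unrestricted
usage: y: 1×; z: 1×; v: 1×; w: 1×
uses in reading order: z, y, w, v
typing: ✓ — A
ordered ✗ (no contiguous prefix/suffix split fits z, y, w, v)
linear ✓ (each of y, z, v, w used exactly once)
affine ✓ (at most one use each (y, z, v, w))
relevant ✓ (y, z, v, w: all used, weakening unneeded)
unrestricted ✓ (simply typable at A; W, C, E all held)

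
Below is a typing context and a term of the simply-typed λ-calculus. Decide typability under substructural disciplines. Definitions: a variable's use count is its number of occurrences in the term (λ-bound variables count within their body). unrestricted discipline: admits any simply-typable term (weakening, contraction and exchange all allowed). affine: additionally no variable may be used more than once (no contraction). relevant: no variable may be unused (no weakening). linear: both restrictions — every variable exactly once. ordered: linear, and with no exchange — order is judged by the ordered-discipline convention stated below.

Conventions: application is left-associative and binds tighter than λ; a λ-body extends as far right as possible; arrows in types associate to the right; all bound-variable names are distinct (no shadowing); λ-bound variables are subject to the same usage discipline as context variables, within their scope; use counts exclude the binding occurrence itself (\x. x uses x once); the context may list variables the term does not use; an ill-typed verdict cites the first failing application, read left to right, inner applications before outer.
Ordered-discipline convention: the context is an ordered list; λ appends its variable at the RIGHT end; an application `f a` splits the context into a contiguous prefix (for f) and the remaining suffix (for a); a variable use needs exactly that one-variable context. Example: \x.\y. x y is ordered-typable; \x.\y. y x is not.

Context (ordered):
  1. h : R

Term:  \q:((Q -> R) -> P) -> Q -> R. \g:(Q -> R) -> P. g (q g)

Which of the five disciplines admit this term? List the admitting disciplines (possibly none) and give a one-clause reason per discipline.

admitted in: unrestricted
variable uses: h: 0×, q (λ-bound): 1×, g (λ-bound): 2×
uses in reading order: g, q, g
typing: well-typed — term : (((Q -> R) -> P) -> Q -> R) -> ((Q -> R) -> P) -> P
ordered ✗ (repeated use of g ×2; h left unused)
linear ✗ (repeated use of g ×2; h left unused)
affine ✗ (repeated use of g ×2)
relevant ✗ (h left unused)
unrestricted ✓ (type-checks ((((Q -> R) -> P) -> Q -> R) -> ((Q -> R) -> P) -> P) and nothing is barred)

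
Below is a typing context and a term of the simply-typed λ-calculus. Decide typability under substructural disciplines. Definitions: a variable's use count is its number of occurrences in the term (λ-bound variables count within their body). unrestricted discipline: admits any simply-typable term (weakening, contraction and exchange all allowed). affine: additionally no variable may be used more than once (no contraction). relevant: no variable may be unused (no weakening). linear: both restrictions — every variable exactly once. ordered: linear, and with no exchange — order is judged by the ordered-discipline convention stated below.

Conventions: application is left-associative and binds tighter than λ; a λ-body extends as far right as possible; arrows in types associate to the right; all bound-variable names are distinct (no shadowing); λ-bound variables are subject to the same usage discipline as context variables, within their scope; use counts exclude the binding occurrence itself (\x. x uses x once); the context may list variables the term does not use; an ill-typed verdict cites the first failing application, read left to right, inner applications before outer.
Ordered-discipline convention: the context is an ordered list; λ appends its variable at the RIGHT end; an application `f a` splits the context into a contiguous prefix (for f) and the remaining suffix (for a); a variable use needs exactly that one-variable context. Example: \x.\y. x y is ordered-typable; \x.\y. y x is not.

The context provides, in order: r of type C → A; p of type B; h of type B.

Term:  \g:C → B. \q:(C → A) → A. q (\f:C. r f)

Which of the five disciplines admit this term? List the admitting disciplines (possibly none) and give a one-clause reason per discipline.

admitted in: affine, unrestricted
use counts: r ×1; p ×0; h ×0; g [bound] ×0; q [bound] ×1; f [bound] ×1
order of uses: q, r, f
typing: well-typed — term : (C → B) → ((C → A) → A) → A
ordered ✗ (unused: p, h, g — weakening required)
linear ✗ (unused: p, h, g — weakening required)
affine ✓ (r, p, h, g, q, f: no repeats, contraction unneeded)
relevant ✗ (unused: p, h, g — weakening required)
unrestricted ✓ (well-typed at (C → B) → ((C → A) → A) → A; no restrictions here)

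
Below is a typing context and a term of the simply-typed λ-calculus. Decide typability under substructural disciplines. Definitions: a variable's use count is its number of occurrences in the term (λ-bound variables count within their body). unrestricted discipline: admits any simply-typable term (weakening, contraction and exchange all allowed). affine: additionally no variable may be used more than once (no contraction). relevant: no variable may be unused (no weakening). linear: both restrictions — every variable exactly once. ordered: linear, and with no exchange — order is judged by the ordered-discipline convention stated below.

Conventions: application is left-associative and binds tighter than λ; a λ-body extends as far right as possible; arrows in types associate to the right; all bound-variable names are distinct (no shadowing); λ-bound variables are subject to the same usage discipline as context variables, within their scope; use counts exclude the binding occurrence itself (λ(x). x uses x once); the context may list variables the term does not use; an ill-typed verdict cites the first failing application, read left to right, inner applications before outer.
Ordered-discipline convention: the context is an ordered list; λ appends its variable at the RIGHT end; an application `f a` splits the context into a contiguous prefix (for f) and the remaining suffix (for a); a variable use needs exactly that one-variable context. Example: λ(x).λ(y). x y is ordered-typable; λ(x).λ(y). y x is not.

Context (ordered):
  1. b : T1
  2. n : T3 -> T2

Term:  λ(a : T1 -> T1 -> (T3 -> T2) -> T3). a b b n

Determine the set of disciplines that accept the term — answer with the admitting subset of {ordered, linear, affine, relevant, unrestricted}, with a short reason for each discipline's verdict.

admitted by: relevant, unrestricted
counts: b ×2; n ×1; a (bound) ×1
order of uses: a, b, b, n
typing: well-typed — term : (T1 -> T1 -> (T3 -> T2) -> T3) -> T3
ordered ✗ (needs contraction — b ×2)
linear ✗ (needs contraction — b ×2)
affine ✗ (needs contraction — b ×2)
relevant ✓ (b, n, a: all used, weakening unneeded)
unrestricted ✓ (typability at (T1 -> T1 -> (T3 -> T2) -> T3) -> T3 is all that's needed)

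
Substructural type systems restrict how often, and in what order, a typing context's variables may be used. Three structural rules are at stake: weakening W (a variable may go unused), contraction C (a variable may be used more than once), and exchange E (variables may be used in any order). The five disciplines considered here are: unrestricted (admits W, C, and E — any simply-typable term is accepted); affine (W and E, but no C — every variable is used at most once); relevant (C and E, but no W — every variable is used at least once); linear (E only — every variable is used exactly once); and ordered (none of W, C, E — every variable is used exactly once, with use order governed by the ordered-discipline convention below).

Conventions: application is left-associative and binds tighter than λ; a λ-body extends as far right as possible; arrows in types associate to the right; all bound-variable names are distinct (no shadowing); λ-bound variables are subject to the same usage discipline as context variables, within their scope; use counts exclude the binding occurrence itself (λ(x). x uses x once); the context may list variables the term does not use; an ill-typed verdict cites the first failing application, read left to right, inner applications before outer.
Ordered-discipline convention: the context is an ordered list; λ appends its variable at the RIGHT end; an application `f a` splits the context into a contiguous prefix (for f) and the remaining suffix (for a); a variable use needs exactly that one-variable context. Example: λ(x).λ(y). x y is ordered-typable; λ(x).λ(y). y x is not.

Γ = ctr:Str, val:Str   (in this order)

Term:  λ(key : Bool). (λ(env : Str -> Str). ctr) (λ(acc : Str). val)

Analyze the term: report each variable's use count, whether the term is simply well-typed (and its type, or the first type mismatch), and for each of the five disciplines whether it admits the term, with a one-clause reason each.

variable uses: ctr=1, val=1, key (λ-bound)=0, env (λ-bound)=0, acc (λ-bound)=0
order of uses: ctr, val
typing: the term checks, with type Bool -> Str
ordered ✗ (key, env, acc never used (weakening))
linear ✗ (key, env, acc never used (weakening))
affine ✓ (ctr, val, key, env, acc: no repeats, contraction unneeded)
relevant ✗ (key, env, acc never used (weakening))
unrestricted ✓ (simply typable at Bool -> Str; W, C, E all held)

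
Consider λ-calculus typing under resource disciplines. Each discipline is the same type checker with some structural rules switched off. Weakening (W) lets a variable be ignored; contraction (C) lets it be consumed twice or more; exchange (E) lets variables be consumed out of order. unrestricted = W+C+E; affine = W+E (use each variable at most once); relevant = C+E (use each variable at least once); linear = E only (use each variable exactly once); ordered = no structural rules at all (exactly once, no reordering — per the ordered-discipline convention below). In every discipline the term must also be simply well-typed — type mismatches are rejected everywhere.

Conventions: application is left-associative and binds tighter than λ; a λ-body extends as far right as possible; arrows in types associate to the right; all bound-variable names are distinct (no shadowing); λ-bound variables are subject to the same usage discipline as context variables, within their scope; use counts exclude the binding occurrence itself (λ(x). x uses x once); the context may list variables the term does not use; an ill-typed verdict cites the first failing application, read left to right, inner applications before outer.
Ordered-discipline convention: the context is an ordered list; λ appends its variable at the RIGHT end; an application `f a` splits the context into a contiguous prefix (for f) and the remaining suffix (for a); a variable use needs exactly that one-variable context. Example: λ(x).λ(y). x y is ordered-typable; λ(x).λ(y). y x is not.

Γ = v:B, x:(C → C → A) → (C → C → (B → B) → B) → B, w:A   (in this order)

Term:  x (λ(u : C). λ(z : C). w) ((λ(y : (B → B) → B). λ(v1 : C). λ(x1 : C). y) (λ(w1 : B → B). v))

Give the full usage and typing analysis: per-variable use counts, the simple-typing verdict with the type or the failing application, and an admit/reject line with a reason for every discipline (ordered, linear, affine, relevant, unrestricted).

usage: v: 1×; x: 1×; w: 1×; u (λ-bound): 0×; z (λ-bound): 0×; y (λ-bound): 1×; v1 (λ-bound): 0×; x1 (λ-bound): 0×; w1 (λ-bound): 0×
left-to-right use order: x, w, y, v
typing: ✓ — B
ordered: ✗ — u, z, v1, x1, w1 never used (weakening)
linear: ✗ — u, z, v1, x1, w1 never used (weakening)
affine: ✓ — at most one use each (v, x, w, u, z, y, v1, x1, w1)
relevant: ✗ — u, z, v1, x1, w1 never used (weakening)
unrestricted: ✓ — type-checks (B) and nothing is barred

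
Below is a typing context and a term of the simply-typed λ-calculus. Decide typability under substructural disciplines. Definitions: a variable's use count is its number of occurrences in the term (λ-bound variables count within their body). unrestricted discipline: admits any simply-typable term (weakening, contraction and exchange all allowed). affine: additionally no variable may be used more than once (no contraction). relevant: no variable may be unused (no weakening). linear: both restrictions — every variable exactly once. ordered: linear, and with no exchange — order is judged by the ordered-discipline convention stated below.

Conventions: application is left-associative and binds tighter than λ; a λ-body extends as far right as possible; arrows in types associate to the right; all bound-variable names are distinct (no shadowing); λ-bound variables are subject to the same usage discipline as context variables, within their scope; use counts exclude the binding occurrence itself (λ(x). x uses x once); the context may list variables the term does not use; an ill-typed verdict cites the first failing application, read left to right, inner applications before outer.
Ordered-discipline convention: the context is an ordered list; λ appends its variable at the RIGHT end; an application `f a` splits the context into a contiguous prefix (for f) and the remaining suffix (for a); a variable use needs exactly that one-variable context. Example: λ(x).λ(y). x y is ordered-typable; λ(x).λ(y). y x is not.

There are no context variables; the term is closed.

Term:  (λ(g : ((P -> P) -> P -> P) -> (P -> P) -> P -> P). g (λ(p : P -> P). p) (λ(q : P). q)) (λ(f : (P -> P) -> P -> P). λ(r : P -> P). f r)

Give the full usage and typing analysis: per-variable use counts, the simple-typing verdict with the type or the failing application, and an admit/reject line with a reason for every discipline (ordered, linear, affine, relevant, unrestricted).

use counts: g (λ-bound)=1, p (λ-bound)=1, q (λ-bound)=1, f (λ-bound)=1, r (λ-bound)=1
use order (left to right): g, p, q, f, r
typing: ✓ — P -> P
ordered ✓ (g, p, q, f, r: once each, no exchange needed)
linear ✓ (single use per variable (g, p, q, f, r))
affine ✓ (no duplicate uses among g, p, q, f, r)
relevant ✓ (g, p, q, f, r: all used, weakening unneeded)
unrestricted ✓ (well-typed at P -> P; no restrictions here)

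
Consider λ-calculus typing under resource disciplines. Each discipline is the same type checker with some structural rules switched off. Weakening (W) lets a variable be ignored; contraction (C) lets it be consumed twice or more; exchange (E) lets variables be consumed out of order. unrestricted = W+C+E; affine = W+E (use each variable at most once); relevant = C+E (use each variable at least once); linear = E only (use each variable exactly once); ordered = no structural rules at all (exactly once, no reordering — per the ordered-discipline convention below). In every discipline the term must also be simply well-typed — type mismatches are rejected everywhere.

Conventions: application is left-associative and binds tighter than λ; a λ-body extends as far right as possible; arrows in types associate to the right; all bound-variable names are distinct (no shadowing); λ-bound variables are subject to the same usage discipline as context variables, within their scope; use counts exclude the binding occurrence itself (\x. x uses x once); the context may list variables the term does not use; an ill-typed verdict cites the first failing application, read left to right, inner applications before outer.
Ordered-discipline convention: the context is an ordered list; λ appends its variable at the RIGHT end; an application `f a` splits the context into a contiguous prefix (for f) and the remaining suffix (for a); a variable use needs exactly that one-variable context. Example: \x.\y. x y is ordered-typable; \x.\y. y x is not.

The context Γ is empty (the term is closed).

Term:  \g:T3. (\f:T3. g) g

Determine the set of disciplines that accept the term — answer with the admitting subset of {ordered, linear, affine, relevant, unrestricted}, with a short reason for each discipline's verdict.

accepted by: unrestricted
counts: g (bound)=2; f (bound)=0
uses in reading order: g, g
typing: well-typed — term : T3 → T3
ordered: ✗ — uses contraction: g ×2; unused: f — weakening required
linear: ✗ — uses contraction: g ×2; unused: f — weakening required
affine: ✗ — uses contraction: g ×2
relevant: ✗ — unused: f — weakening required
unrestricted: ✓ — type-checks (T3 → T3) and nothing is barred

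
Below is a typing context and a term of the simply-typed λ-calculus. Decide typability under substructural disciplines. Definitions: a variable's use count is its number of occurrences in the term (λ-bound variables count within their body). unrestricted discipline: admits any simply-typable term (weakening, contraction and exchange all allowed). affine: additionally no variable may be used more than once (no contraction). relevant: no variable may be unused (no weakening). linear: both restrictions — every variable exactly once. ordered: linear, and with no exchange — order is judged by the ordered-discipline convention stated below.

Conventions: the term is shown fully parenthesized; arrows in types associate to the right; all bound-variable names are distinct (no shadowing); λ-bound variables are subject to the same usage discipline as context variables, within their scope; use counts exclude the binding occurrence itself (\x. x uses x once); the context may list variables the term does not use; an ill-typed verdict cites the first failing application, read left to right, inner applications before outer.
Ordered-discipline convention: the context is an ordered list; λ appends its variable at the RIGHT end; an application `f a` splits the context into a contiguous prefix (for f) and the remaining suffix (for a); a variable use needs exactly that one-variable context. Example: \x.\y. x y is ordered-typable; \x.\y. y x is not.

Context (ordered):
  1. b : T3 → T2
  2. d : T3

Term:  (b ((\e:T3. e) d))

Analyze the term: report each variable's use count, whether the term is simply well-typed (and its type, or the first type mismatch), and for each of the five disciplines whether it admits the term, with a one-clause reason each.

variable uses: b ×1, d ×1, e (λ-bound) ×1
left-to-right use order: b, e, d
typing: ✓ — T2
ordered: ✓ — b, d, e: once each, no exchange needed
linear: ✓ — single use per variable (b, d, e)
affine: ✓ — at most one use each (b, d, e)
relevant: ✓ — b, d, e: all used, weakening unneeded
unrestricted: ✓ — well-typed at T2; no restrictions here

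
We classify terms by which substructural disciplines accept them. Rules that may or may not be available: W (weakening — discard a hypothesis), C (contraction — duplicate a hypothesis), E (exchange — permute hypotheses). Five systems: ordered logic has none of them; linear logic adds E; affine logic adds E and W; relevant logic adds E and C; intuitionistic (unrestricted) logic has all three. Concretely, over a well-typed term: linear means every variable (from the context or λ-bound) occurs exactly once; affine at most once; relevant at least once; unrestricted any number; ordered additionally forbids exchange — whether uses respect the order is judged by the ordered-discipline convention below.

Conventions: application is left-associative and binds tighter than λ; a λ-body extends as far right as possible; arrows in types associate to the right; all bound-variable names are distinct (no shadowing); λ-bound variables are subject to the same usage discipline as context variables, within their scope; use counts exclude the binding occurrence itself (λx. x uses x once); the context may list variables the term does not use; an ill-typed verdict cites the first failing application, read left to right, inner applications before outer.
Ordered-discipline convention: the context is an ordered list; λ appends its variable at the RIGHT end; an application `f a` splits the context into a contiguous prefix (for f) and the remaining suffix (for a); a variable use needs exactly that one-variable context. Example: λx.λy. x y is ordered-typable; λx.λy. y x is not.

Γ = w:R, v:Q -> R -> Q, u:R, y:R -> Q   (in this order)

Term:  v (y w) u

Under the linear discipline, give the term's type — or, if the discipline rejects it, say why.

term : Q
variable uses: w=1; v=1; u=1; y=1
use order (left to right): v, y, w, u
typing: the term checks, with type Q
summary: ordered ✗; linear ✓; affine ✓; relevant ✓; unrestricted ✓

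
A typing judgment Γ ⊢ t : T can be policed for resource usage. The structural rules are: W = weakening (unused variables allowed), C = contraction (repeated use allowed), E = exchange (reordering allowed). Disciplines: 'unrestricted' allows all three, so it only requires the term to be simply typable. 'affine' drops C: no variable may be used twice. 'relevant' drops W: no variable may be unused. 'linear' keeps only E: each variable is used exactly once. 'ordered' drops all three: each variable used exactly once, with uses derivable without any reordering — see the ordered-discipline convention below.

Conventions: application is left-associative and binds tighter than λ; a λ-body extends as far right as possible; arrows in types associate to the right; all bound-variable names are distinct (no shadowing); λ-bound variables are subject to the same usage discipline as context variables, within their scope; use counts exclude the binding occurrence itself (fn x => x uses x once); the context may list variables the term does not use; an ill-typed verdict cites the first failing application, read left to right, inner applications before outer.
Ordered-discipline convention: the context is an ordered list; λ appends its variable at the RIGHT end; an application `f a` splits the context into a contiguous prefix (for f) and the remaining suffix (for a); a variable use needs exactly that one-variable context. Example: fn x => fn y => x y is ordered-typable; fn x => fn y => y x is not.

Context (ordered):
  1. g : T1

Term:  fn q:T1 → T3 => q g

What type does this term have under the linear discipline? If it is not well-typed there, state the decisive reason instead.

term : (T1 → T3) → T3
use counts: g=1; q (λ-bound)=1
left-to-right use order: q, g
typing: well-typed at (T1 → T3) → T3
summary: ordered ✗; linear ✓; affine ✓; relevant ✓; unrestricted ✓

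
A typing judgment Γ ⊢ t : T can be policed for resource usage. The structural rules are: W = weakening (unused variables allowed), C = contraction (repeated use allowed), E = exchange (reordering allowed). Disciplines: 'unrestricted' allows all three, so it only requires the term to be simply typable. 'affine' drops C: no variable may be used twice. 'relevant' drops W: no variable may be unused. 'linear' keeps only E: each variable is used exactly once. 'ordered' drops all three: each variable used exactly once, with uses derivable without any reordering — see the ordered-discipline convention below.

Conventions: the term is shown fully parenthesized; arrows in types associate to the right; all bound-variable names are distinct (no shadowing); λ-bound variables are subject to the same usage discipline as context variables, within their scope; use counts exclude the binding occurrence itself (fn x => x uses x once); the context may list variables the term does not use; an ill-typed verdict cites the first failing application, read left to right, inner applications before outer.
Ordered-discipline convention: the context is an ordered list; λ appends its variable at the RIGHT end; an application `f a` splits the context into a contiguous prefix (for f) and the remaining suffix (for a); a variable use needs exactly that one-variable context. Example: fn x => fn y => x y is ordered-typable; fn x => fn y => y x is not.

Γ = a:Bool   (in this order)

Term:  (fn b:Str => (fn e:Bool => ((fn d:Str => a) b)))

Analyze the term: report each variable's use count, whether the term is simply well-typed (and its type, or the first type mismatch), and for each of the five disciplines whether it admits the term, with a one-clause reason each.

variable uses: a=1, b (bound)=1, e (bound)=0, d (bound)=0
left-to-right use order: a, b
typing: well-typed — term : Str → Bool → Bool
ordered: ✗ — e, d never used (weakening)
linear: ✗ — e, d never used (weakening)
affine: ✓ — no duplicate uses among a, b, e, d
relevant: ✗ — e, d never used (weakening)
unrestricted: ✓ — typability at Str → Bool → Bool is all that's needed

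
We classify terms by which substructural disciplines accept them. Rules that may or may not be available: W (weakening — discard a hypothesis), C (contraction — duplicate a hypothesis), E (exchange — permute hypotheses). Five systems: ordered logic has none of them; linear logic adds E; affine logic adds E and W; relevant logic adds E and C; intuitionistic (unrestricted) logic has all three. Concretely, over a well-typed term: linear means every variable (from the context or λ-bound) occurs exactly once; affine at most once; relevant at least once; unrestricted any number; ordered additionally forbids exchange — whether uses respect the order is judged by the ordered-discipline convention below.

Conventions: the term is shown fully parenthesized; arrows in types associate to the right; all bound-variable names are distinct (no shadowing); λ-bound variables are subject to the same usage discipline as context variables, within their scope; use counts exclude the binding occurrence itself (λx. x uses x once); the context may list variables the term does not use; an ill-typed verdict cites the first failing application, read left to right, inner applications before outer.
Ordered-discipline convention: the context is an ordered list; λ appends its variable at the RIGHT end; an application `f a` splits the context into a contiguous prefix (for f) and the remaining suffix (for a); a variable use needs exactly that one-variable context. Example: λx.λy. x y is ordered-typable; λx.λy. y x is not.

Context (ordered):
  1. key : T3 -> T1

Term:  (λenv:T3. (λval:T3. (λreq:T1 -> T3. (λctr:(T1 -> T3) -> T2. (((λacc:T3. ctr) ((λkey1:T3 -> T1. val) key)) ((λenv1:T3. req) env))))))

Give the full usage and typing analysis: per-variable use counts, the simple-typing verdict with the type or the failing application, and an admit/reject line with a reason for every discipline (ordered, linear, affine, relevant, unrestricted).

variable uses: key: 1×; env [bound]: 1×; val [bound]: 1×; req [bound]: 1×; ctr [bound]: 1×; acc [bound]: 0×; key1 [bound]: 0×; env1 [bound]: 0×
uses in reading order: ctr, val, key, req, env
typing: well-typed — term : T3 -> T3 -> (T1 -> T3) -> ((T1 -> T3) -> T2) -> T2
ordered: ✗ — unused: acc, key1, env1 — weakening required
linear: ✗ — unused: acc, key1, env1 — weakening required
affine: ✓ — no duplicate uses among key, env, val, req, ctr, acc, key1, env1
relevant: ✗ — unused: acc, key1, env1 — weakening required
unrestricted: ✓ — simply typable at T3 -> T3 -> (T1 -> T3) -> ((T1 -> T3) -> T2) -> T2; W, C, E all held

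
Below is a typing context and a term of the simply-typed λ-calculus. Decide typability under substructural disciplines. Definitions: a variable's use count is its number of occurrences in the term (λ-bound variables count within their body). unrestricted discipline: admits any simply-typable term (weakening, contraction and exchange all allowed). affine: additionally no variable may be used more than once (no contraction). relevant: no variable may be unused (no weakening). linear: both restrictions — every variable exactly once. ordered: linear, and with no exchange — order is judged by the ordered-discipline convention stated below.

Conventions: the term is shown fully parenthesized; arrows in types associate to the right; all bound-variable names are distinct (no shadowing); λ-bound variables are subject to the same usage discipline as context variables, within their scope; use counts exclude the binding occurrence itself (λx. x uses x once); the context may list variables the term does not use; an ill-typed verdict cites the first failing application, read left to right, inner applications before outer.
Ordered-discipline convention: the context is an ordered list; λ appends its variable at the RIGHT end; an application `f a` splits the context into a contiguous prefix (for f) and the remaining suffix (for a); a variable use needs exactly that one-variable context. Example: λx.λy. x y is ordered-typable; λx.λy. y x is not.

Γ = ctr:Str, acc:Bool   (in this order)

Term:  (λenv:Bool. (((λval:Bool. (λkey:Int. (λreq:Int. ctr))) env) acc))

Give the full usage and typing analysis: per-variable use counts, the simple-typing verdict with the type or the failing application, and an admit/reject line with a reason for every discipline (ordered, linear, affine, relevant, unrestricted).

use counts: ctr=1; acc=1; env (bound)=1; val (bound)=0; key (bound)=0; req (bound)=0
use order (left to right): ctr, env, acc
typing: ill-typed: an argument Bool mismatches the expected Int
ordered: ✗, a type mismatch blocks all five
linear: ✗, the type mismatch rejects it
affine: ✗, not simply typable
relevant: ✗, fails simple typing
unrestricted: ✗, a type mismatch blocks all five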